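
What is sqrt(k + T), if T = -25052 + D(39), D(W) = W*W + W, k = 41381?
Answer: sqrt(17889) ≈ 133.75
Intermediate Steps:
D(W) = W + W**2 (D(W) = W**2 + W = W + W**2)
T = -23492 (T = -25052 + 39*(1 + 39) = -25052 + 39*40 = -25052 + 1560 = -23492)
sqrt(k + T) = sqrt(41381 - 23492) = sqrt(17889)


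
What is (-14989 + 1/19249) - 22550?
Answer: -722588210/19249 ≈ -37539.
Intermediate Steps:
(-14989 + 1/19249) - 22550 = -288523260/19249 - 22550 = -722588210/19249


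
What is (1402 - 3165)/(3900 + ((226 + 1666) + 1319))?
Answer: -1763/7111 ≈ -0.24793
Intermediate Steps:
(1402 - 3165)/(3900 + ((226 + 1666) + 1319)) = -1763/(3900 + (1892 + 1319)) = -1763/(3900 + 3211) = -1763/7111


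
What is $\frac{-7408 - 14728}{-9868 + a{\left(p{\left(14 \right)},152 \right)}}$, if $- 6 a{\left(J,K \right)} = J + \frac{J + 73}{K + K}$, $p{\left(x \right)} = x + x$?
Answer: $\frac{13458688}{6002615} \approx 2.2421$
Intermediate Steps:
$p{\left(x \right)} = 2 x$
$a{\left(J,K \right)} = - \frac{J}{6} - \frac{73 + J}{12 K}$ ($a{\left(J,K \right)} = - \frac{J + \frac{J + 73}{K + K}}{6} = - \frac{J + \frac{73 + J}{2 K}}{6} = - \frac{J}{6} - \frac{73 + J}{12 K}$)
$\frac{-7408 - 14728}{-9868 + a{\left(p{\left(14 \right)},152 \right)}} = \frac{-7408 - 14728}{-9868 + \frac{-73 - 2 \cdot 14 - 2 \cdot 2 \cdot 14 \cdot 152}{12 \cdot 152}} = - \frac{22136}{-9868 + \frac{1}{12} \cdot \frac{1}{152} \left(-73 - 28 - 56 \cdot 152\right)} = - \frac{22136}{-9868 + \frac{1}{12} \cdot \frac{1}{152} \left(-73 - 28 - 8512\right)} = - \frac{22136}{-9868 + \frac{1}{12} \cdot \frac{1}{152} \left(-8613\right)} = - \frac{22136}{-9868 - \frac{2871}{608}} = - \frac{22136}{- \frac{6002615}{608}} = \left(-22136\right) \left(- \frac{608}{6002615}\right) = \frac{13458688}{6002615}$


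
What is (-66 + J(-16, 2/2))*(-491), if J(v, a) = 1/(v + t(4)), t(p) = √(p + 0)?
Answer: 454175/14 ≈ 32441.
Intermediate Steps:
t(p) = √p
J(v, a) = 1/(2 + v) (J(v, a) = 1/(v + √4) = 1/(v + 2) = 1/(2 + v))
(-66 + J(-16, 2/2))*(-491) = (-66 + 1/(2 - 16))*(-491) = (-66 + 1/(-14))*(-491) = (-66 - 1/14)*(-491) = -925/14*(-491) = 454175/14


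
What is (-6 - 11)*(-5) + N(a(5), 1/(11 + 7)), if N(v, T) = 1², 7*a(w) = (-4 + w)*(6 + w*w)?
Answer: 86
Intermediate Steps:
a(w) = (-4 + w)*(6 + w²)/7 (a(w) = ((-4 + w)*(6 + w*w))/7 = ((-4 + w)*(6 + w²))/7 = (-4 + w)*(6 + w²)/7)
N(v, T) = 1
(-6 - 11)*(-5) + N(a(5), 1/(11 + 7)) = (-6 - 11)*(-5) + 1 = -17*(-5) + 1 = 85 + 1 = 86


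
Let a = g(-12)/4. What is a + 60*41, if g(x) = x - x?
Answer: 2460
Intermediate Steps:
g(x) = 0
a = 0 (a = 0/4 = 0*(¼) = 0)
a + 60*41 = 0 + 60*41 = 0 + 2460 = 2460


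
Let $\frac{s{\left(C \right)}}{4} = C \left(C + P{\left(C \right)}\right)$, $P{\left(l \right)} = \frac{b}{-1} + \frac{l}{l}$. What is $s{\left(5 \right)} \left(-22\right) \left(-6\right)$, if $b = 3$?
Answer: $7920$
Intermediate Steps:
$P{\left(l \right)} = -2$ ($P{\left(l \right)} = \frac{3}{-1} + \frac{l}{l} = 3 \left(-1\right) + 1 = -3 + 1 = -2$)
$s{\left(C \right)} = 4 C \left(-2 + C\right)$ ($s{\left(C \right)} = 4 C \left(C - 2\right) = 4 C \left(-2 + C\right)$)
$s{\left(5 \right)} \left(-22\right) \left(-6\right) = 4 \cdot 5 \left(-2 + 5\right) \left(-22\right) \left(-6\right) = 4 \cdot 5 \cdot 3 \left(-22\right) \left(-6\right) = 60 \left(-22\right) \left(-6\right) = \left(-1320\right) \left(-6\right) = 7920$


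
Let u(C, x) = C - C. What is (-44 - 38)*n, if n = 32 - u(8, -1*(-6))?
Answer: -2624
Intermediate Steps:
u(C, x) = 0
n = 32 (n = 32 - 1*0 = 32 + 0 = 32)
(-44 - 38)*n = (-44 - 38)*32 = -82*32 = -2624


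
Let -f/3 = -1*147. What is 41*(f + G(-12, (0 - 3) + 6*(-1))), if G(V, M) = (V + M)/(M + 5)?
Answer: 73185/4 ≈ 18296.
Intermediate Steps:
f = 441 (f = -(-3)*147 = -3*(-147) = 441)
G(V, M) = (M + V)/(5 + M)
41*(f + G(-12, (0 - 3) + 6*(-1))) = 41*(441 + (((0 - 3) + 6*(-1)) - 12)/(5 + ((0 - 3) + 6*(-1)))) = 41*(441 + ((-3 - 6) - 12)/(5 + (-3 - 6))) = 41*(441 + (-9 - 12)/(5 - 9)) = 41*(441 - 21/(-4)) = 41*(441 - 1/4*(-21)) = 41*(441 + 21/4) = 41*(1785/4) = 73185/4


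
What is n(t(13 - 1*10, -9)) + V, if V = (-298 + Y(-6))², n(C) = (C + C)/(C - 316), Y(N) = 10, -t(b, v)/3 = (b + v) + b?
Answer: 25463790/307 ≈ 82944.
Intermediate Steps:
t(b, v) = -6*b - 3*v (t(b, v) = -3*((b + v) + b) = -3*(v + 2*b) = -6*b - 3*v)
n(C) = 2*C/(-316 + C) (n(C) = (2*C)/(-316 + C) = 2*C/(-316 + C))
V = 82944 (V = (-298 + 10)² = (-288)² = 82944)
n(t(13 - 1*10, -9)) + V = 2*(-6*(13 - 1*10) - 3*(-9))/(-316 + (-6*(13 - 1*10) - 3*(-9))) + 82944 = 2*(-6*(13 - 10) + 27)/(-316 + (-6*(13 - 10) + 27)) + 82944 = 2*(-6*3 + 27)/(-316 + (-6*3 + 27)) + 82944 = 2*(-18 + 27)/(-316 + (-18 + 27)) + 82944 = 2*9/(-316 + 9) + 82944 = 2*9/(-307) + 82944 = 2*9*(-1/307) + 82944 = -18/307 + 82944 = 25463790/307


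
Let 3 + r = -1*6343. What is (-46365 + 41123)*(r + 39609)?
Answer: -174364646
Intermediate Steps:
r = -6346 (r = -3 - 1*6343 = -3 - 6343 = -6346)
(-46365 + 41123)*(r + 39609) = (-46365 + 41123)*(-6346 + 39609) = -5242*33263 = -174364646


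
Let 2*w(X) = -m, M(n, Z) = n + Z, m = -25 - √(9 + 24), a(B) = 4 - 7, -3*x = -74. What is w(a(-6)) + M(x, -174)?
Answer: -821/6 + √33/2 ≈ -133.96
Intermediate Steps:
x = 74/3 (x = -⅓*(-74) = 74/3 ≈ 24.667)
a(B) = -3
m = -25 - √33 ≈ -30.745
M(n, Z) = Z + n
w(X) = 25/2 + √33/2 (w(X) = (-(-25 - √33))/2 = (25 + √33)/2 = 25/2 + √33/2)
w(a(-6)) + M(x, -174) = (25/2 + √33/2) + (-174 + 74/3) = (25/2 + √33/2) - 448/3 = -821/6 + √33/2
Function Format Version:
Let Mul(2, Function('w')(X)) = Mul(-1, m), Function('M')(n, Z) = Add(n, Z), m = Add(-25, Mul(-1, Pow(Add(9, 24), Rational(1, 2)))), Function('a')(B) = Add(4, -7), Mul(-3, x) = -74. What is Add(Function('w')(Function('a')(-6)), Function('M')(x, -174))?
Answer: Add(Rational(-821, 6), Mul(Rational(1, 2), Pow(33, Rational(1, 2)))) ≈ -133.96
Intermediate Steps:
x = Rational(74, 3) (x = Mul(Rational(-1, 3), -74) = Rational(74, 3) ≈ 24.667)
Function('a')(B) = -3
m = Add(-25, Mul(-1, Pow(33, Rational(1, 2)))) ≈ -30.745
Function('M')(n, Z) = Add(Z, n)
Function('w')(X) = Add(Rational(25, 2), Mul(Rational(1, 2), Pow(33, Rational(1, 2)))) (Function('w')(X) = Mul(Rational(1, 2), Mul(-1, Add(-25, Mul(-1, Pow(33, Rational(1, 2)))))) = Mul(Rational(1, 2), Add(25, Pow(33, Rational(1, 2)))) = Add(Rational(25, 2), Mul(Rational(1, 2), Pow(33, Rational(1, 2)))))
Add(Function('w')(Function('a')(-6)), Function('M')(x, -174)) = Add(Add(Rational(25, 2), Mul(Rational(1, 2), Pow(33, Rational(1, 2)))), Add(-174, Rational(74, 3))) = Add(Add(Rational(25, 2), Mul(Rational(1, 2), Pow(33, Rational(1, 2)))), Rational(-448, 3)) = Add(Rational(-821, 6), Mul(Rational(1, 2), Pow(33, Rational(1, 2))))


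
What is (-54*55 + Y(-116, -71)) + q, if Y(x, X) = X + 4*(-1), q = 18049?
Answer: 15004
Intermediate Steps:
Y(x, X) = -4 + X (Y(x, X) = X - 4 = -4 + X)
(-54*55 + Y(-116, -71)) + q = (-54*55 + (-4 - 71)) + 18049 = (-2970 - 75) + 18049 = -3045 + 18049 = 15004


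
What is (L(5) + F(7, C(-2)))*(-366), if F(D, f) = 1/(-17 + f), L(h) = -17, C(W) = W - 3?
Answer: 68625/11 ≈ 6238.6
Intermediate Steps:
C(W) = -3 + W
(L(5) + F(7, C(-2)))*(-366) = (-17 + 1/(-17 + (-3 - 2)))*(-366) = (-17 + 1/(-17 - 5))*(-366) = (-17 + 1/(-22))*(-366) = (-17 - 1/22)*(-366) = -375/22*(-366) = 68625/11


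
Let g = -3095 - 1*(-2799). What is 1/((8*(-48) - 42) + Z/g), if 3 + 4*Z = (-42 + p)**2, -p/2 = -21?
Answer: -1184/504381 ≈ -0.0023474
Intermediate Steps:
g = -296 (g = -3095 + 2799 = -296)
p = 42 (p = -2*(-21) = 42)
Z = -3/4 (Z = -3/4 + (-42 + 42)**2/4 = -3/4 + (1/4)*0**2 = -3/4 + (1/4)*0 = -3/4 + 0 = -3/4 ≈ -0.75000)
1/((8*(-48) - 42) + Z/g) = 1/((8*(-48) - 42) - 3/4/(-296)) = 1/((-384 - 42) - 3/4*(-1/296)) = 1/(-426 + 3/1184) = 1/(-504381/1184) = -1184/504381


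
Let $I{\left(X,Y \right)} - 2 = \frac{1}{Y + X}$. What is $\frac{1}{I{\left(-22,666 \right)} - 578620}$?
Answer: $- \frac{644}{372629991} \approx -1.7283 \cdot 10^{-6}$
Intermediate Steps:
$I{\left(X,Y \right)} = 2 + \frac{1}{X + Y}$ ($I{\left(X,Y \right)} = 2 + \frac{1}{Y + X} = 2 + \frac{1}{X + Y}$)
$\frac{1}{I{\left(-22,666 \right)} - 578620} = \frac{1}{\frac{1 + 2 \left(-22\right) + 2 \cdot 666}{-22 + 666} - 578620} = \frac{1}{\frac{1 - 44 + 1332}{644} - 578620} = \frac{1}{\frac{1}{644} \cdot 1289 - 578620} = \frac{1}{\frac{1289}{644} - 578620} = \frac{1}{- \frac{372629991}{644}} = - \frac{644}{372629991}$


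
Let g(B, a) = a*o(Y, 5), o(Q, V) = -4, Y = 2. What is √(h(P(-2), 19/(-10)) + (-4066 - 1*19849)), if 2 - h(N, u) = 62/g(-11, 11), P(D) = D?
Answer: I*√11573210/22 ≈ 154.63*I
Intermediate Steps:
g(B, a) = -4*a (g(B, a) = a*(-4) = -4*a)
h(N, u) = 75/22 (h(N, u) = 2 - 62/((-4*11)) = 2 - 62/(-44) = 2 - 62*(-1)/44 = 2 - 1*(-31/22) = 2 + 31/22 = 75/22)
√(h(P(-2), 19/(-10)) + (-4066 - 1*19849)) = √(75/22 + (-4066 - 1*19849)) = √(75/22 + (-4066 - 19849)) = √(75/22 - 23915) = √(-526055/22) = I*√11573210/22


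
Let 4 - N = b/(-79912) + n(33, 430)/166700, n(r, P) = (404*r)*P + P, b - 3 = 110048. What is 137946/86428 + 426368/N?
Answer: -12270987120571017613/835153452815986 ≈ -14693.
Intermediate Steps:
b = 110051 (b = 3 + 110048 = 110051)
n(r, P) = P + 404*P*r (n(r, P) = 404*P*r + P = P + 404*P*r)
N = -19325992799/666066520 (N = 4 - (110051/(-79912) + (430*(1 + 404*33))/166700) = 4 - (110051*(-1/79912) + (430*(1 + 13332))*(1/166700)) = 4 - (-110051/79912 + (430*13333)*(1/166700)) = 4 - (-110051/79912 + 5733190*(1/166700)) = 4 - (-110051/79912 + 573319/16670) = 4 - 1*21990258879/666066520 = 4 - 21990258879/666066520 = -19325992799/666066520 ≈ -29.015)
137946/86428 + 426368/N = 137946/86428 + 426368/(-19325992799/666066520) = 137946*(1/86428) + 426368*(-666066520/19325992799) = 68973/43214 - 283989449999360/19325992799 = -12270987120571017613/835153452815986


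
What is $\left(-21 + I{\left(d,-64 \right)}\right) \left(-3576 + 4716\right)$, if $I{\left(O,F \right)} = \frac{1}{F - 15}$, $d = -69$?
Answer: $- \frac{1892400}{79} \approx -23954.0$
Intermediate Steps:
$I{\left(O,F \right)} = \frac{1}{-15 + F}$
$\left(-21 + I{\left(d,-64 \right)}\right) \left(-3576 + 4716\right) = \left(-21 + \frac{1}{-15 - 64}\right) \left(-3576 + 4716\right) = \left(-21 + \frac{1}{-79}\right) 1140 = \left(-21 - \frac{1}{79}\right) 1140 = \left(- \frac{1660}{79}\right) 1140 = - \frac{1892400}{79}$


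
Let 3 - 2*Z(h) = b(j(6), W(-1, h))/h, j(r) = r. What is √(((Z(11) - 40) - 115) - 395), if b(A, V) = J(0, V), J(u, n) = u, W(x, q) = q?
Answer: I*√2194/2 ≈ 23.42*I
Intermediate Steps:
b(A, V) = 0
Z(h) = 3/2 (Z(h) = 3/2 - 0/h = 3/2 - ½*0 = 3/2 + 0 = 3/2)
√(((Z(11) - 40) - 115) - 395) = √(((3/2 - 40) - 115) - 395) = √((-77/2 - 115) - 395) = √(-307/2 - 395) = √(-1097/2) = I*√2194/2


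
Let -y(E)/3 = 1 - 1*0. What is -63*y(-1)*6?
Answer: 1134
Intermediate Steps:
y(E) = -3 (y(E) = -3*(1 - 1*0) = -3*(1 + 0) = -3*1 = -3)
-63*y(-1)*6 = -(-189)*6 = -63*(-18) = 1134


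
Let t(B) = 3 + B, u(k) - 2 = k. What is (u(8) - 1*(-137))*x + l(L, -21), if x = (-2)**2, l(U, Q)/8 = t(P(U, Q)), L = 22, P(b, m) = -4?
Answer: 580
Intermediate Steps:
u(k) = 2 + k
l(U, Q) = -8 (l(U, Q) = 8*(3 - 4) = 8*(-1) = -8)
x = 4
(u(8) - 1*(-137))*x + l(L, -21) = ((2 + 8) - 1*(-137))*4 - 8 = (10 + 137)*4 - 8 = 147*4 - 8 = 588 - 8 = 580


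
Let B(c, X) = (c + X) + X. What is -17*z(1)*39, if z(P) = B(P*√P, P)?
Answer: -1989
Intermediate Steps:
B(c, X) = c + 2*X (B(c, X) = (X + c) + X = c + 2*X)
z(P) = P^(3/2) + 2*P (z(P) = P*√P + 2*P = P^(3/2) + 2*P)
-17*z(1)*39 = -17*(1^(3/2) + 2*1)*39 = -17*(1 + 2)*39 = -17*3*39 = -51*39 = -1989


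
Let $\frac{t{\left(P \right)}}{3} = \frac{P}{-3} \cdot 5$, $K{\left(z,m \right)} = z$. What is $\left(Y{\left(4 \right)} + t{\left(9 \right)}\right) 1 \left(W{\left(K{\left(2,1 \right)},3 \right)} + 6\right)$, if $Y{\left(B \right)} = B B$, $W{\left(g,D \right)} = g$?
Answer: $-232$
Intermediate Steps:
$Y{\left(B \right)} = B^{2}$
$t{\left(P \right)} = - 5 P$ ($t{\left(P \right)} = 3 \frac{P}{-3} \cdot 5 = 3 P \left(- \frac{1}{3}\right) 5 = 3 - \frac{P}{3} \cdot 5 = 3 \left(- \frac{5 P}{3}\right) = - 5 P$)
$\left(Y{\left(4 \right)} + t{\left(9 \right)}\right) 1 \left(W{\left(K{\left(2,1 \right)},3 \right)} + 6\right) = \left(4^{2} - 45\right) 1 \left(2 + 6\right) = \left(16 - 45\right) 1 \cdot 8 = \left(-29\right) 8 = -232$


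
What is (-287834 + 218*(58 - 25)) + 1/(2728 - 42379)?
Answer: -11127656641/39651 ≈ -2.8064e+5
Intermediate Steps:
(-287834 + 218*(58 - 25)) + 1/(2728 - 42379) = (-287834 + 218*33) + 1/(-39651) = (-287834 + 7194) - 1/39651 = -280640 - 1/39651 = -11127656641/39651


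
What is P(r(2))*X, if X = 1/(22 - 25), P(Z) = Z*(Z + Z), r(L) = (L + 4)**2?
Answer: -864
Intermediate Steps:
r(L) = (4 + L)**2
P(Z) = 2*Z**2 (P(Z) = Z*(2*Z) = 2*Z**2)
X = -1/3 (X = 1/(-3) = -1/3 ≈ -0.33333)
P(r(2))*X = (2*((4 + 2)**2)**2)*(-1/3) = (2*(6**2)**2)*(-1/3) = (2*36**2)*(-1/3) = (2*1296)*(-1/3) = 2592*(-1/3) = -864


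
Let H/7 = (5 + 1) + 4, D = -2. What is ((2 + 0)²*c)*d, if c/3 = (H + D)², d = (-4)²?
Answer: 887808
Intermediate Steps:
H = 70 (H = 7*((5 + 1) + 4) = 7*(6 + 4) = 7*10 = 70)
d = 16
c = 13872 (c = 3*(70 - 2)² = 3*68² = 3*4624 = 13872)
((2 + 0)²*c)*d = ((2 + 0)²*13872)*16 = (2²*13872)*16 = (4*13872)*16 = 55488*16 = 887808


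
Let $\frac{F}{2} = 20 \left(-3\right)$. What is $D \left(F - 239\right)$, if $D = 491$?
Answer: $-176269$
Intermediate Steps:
$F = -120$ ($F = 2 \cdot 20 \left(-3\right) = 2 \left(-60\right) = -120$)
$D \left(F - 239\right) = 491 \left(-120 - 239\right) = 491 \left(-359\right) = -176269$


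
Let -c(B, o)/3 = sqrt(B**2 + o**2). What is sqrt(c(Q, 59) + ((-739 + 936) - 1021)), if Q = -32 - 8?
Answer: sqrt(-824 - 3*sqrt(5081)) ≈ 32.216*I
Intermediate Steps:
Q = -40
c(B, o) = -3*sqrt(B**2 + o**2)
sqrt(c(Q, 59) + ((-739 + 936) - 1021)) = sqrt(-3*sqrt((-40)**2 + 59**2) + ((-739 + 936) - 1021)) = sqrt(-3*sqrt(1600 + 3481) + (197 - 1021)) = sqrt(-3*sqrt(5081) - 824) = sqrt(-824 - 3*sqrt(5081))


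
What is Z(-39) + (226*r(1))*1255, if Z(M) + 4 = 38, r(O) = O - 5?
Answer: -1134486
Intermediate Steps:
r(O) = -5 + O
Z(M) = 34 (Z(M) = -4 + 38 = 34)
Z(-39) + (226*r(1))*1255 = 34 + (226*(-5 + 1))*1255 = 34 + (226*(-4))*1255 = 34 - 904*1255 = 34 - 1134520 = -1134486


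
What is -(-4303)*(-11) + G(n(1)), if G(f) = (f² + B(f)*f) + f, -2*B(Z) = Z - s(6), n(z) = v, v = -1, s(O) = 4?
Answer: -94671/2 ≈ -47336.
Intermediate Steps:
n(z) = -1
B(Z) = 2 - Z/2 (B(Z) = -(Z - 1*4)/2 = -(Z - 4)/2 = -(-4 + Z)/2 = 2 - Z/2)
G(f) = f + f² + f*(2 - f/2) (G(f) = (f² + (2 - f/2)*f) + f = (f² + f*(2 - f/2)) + f = f + f² + f*(2 - f/2))
-(-4303)*(-11) + G(n(1)) = -(-4303)*(-11) + (½)*(-1)*(6 - 1) = -331*143 + (½)*(-1)*5 = -47333 - 5/2 = -94671/2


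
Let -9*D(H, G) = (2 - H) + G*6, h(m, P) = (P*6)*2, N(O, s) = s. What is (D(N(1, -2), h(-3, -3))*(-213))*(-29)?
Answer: 436508/3 ≈ 1.4550e+5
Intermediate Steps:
h(m, P) = 12*P (h(m, P) = (6*P)*2 = 12*P)
D(H, G) = -2/9 - 2*G/3 + H/9 (D(H, G) = -((2 - H) + G*6)/9 = -((2 - H) + 6*G)/9 = -(2 - H + 6*G)/9 = -2/9 - 2*G/3 + H/9)
(D(N(1, -2), h(-3, -3))*(-213))*(-29) = ((-2/9 - 8*(-3) + (⅑)*(-2))*(-213))*(-29) = ((-2/9 - ⅔*(-36) - 2/9)*(-213))*(-29) = ((-2/9 + 24 - 2/9)*(-213))*(-29) = ((212/9)*(-213))*(-29) = -15052/3*(-29) = 436508/3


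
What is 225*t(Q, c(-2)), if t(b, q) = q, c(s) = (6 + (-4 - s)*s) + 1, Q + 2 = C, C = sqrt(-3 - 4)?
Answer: 2475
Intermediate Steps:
C = I*sqrt(7) (C = sqrt(-7) = I*sqrt(7) ≈ 2.6458*I)
Q = -2 + I*sqrt(7) ≈ -2.0 + 2.6458*I
c(s) = 7 + s*(-4 - s) (c(s) = (6 + s*(-4 - s)) + 1 = 7 + s*(-4 - s))
225*t(Q, c(-2)) = 225*(7 - 1*(-2)**2 - 4*(-2)) = 225*(7 - 1*4 + 8) = 225*(7 - 4 + 8) = 225*11 = 2475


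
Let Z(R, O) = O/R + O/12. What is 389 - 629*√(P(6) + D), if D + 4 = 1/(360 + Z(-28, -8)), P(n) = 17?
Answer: 389 - 629*√11587246/944 ≈ -1879.1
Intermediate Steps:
Z(R, O) = O/12 + O/R (Z(R, O) = O/R + O*(1/12) = O/R + O/12 = O/12 + O/R)
D = -30187/7552 (D = -4 + 1/(360 + ((1/12)*(-8) - 8/(-28))) = -4 + 1/(360 + (-⅔ - 8*(-1/28))) = -4 + 1/(360 + (-⅔ + 2/7)) = -4 + 1/(360 - 8/21) = -4 + 1/(7552/21) = -4 + 21/7552 = -30187/7552 ≈ -3.9972)
389 - 629*√(P(6) + D) = 389 - 629*√(17 - 30187/7552) = 389 - 629*√11587246/944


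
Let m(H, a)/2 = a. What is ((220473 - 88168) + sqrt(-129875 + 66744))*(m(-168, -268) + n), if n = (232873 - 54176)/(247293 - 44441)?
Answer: -305568179625/4316 - 108549975*I*sqrt(63131)/202852 ≈ -7.0799e+7 - 1.3445e+5*I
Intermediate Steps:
n = 178697/202852 ≈ 0.88092
m(H, a) = 2*a
((220473 - 88168) + sqrt(-129875 + 66744))*(m(-168, -268) + n) = ((220473 - 88168) + sqrt(-129875 + 66744))*(2*(-268) + 178697/202852) = (132305 + sqrt(-63131))*(-536 + 178697/202852) = (132305 + I*sqrt(63131))*(-108549975/202852) = -305568179625/4316 - 108549975*I*sqrt(63131)/202852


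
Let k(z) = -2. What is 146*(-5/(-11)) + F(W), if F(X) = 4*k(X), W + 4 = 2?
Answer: 642/11 ≈ 58.364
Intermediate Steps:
W = -2 (W = -4 + 2 = -2)
F(X) = -8 (F(X) = 4*(-2) = -8)
146*(-5/(-11)) + F(W) = 146*(-5/(-11)) - 8 = 146*(-5*(-1)/11) - 8 = 146*(-1*(-5/11)) - 8 = 146*(5/11) - 8 = 730/11 - 8 = 642/11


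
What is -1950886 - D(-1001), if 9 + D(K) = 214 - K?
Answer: -1952092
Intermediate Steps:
D(K) = 205 - K (D(K) = -9 + (214 - K) = 205 - K)
-1950886 - D(-1001) = -1950886 - (205 - 1*(-1001)) = -1950886 - (205 + 1001) = -1950886 - 1*1206 = -1950886 - 1206 = -1952092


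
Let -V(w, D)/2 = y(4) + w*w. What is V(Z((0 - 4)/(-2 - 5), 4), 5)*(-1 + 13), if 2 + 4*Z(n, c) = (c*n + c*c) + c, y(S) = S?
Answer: -34950/49 ≈ -713.27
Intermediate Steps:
Z(n, c) = -½ + c/4 + c²/4 + c*n/4 (Z(n, c) = -½ + ((c*n + c*c) + c)/4 = -½ + ((c*n + c²) + c)/4 = -½ + ((c² + c*n) + c)/4 = -½ + (c + c² + c*n)/4 = -½ + (c/4 + c²/4 + c*n/4) = -½ + c/4 + c²/4 + c*n/4)
V(w, D) = -8 - 2*w² (V(w, D) = -2*(4 + w*w) = -2*(4 + w²) = -8 - 2*w²)
V(Z((0 - 4)/(-2 - 5), 4), 5)*(-1 + 13) = (-8 - 2*(-½ + (¼)*4 + (¼)*4² + (¼)*4*((0 - 4)/(-2 - 5)))²)*(-1 + 13) = (-8 - 2*(-½ + 1 + (¼)*16 + (¼)*4*(-4/(-7)))²)*12 = (-8 - 2*(-½ + 1 + 4 + (¼)*4*(-4*(-⅐)))²)*12 = (-8 - 2*(-½ + 1 + 4 + (¼)*4*(4/7))²)*12 = (-8 - 2*(-½ + 1 + 4 + 4/7)²)*12 = (-8 - 2*(71/14)²)*12 = (-8 - 2*5041/196)*12 = (-8 - 5041/98)*12 = -5825/98*12 = -34950/49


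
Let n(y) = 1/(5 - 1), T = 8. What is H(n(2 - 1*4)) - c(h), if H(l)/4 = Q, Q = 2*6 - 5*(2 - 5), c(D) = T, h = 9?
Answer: 100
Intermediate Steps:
n(y) = ¼ (n(y) = 1/4 = ¼)
c(D) = 8
Q = 27 (Q = 12 - 5*(-3) = 12 + 15 = 27)
H(l) = 108 (H(l) = 4*27 = 108)
H(n(2 - 1*4)) - c(h) = 108 - 1*8 = 108 - 8 = 100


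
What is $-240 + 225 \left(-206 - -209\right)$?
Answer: $435$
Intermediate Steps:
$-240 + 225 \left(-206 - -209\right) = -240 + 225 \left(-206 + 209\right) = -240 + 225 \cdot 3 = -240 + 675 = 435$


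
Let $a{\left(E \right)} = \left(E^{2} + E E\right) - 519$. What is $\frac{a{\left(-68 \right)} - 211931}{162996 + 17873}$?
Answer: $- \frac{203202}{180869} \approx -1.1235$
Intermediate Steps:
$a{\left(E \right)} = -519 + 2 E^{2}$ ($a{\left(E \right)} = \left(E^{2} + E^{2}\right) - 519 = 2 E^{2} - 519 = -519 + 2 E^{2}$)
$\frac{a{\left(-68 \right)} - 211931}{162996 + 17873} = \frac{\left(-519 + 2 \left(-68\right)^{2}\right) - 211931}{162996 + 17873} = \frac{\left(-519 + 2 \cdot 4624\right) - 211931}{180869} = \left(\left(-519 + 9248\right) - 211931\right) \frac{1}{180869} = \left(8729 - 211931\right) \frac{1}{180869} = \left(-203202\right) \frac{1}{180869} = - \frac{203202}{180869}$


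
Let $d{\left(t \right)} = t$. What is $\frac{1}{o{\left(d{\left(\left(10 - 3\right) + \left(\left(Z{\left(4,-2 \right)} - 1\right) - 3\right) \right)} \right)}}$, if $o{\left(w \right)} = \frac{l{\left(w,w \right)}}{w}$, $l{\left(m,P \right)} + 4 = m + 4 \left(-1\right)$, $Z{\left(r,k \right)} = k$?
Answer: $- \frac{1}{7} \approx -0.14286$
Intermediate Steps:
$l{\left(m,P \right)} = -8 + m$ ($l{\left(m,P \right)} = -4 + \left(m + 4 \left(-1\right)\right) = -4 + \left(m - 4\right) = -4 + \left(-4 + m\right) = -8 + m$)
$o{\left(w \right)} = \frac{-8 + w}{w}$
$\frac{1}{o{\left(d{\left(\left(10 - 3\right) + \left(\left(Z{\left(4,-2 \right)} - 1\right) - 3\right) \right)} \right)}} = \frac{1}{\frac{1}{\left(10 - 3\right) - 6} \left(-8 + \left(\left(10 - 3\right) - 6\right)\right)} = \frac{1}{\frac{1}{7 - 6} \left(-8 + \left(7 - 6\right)\right)} = \frac{1}{1^{-1} \left(-8 + 1\right)} = \frac{1}{1 \left(-7\right)} = \frac{1}{-7} = - \frac{1}{7}$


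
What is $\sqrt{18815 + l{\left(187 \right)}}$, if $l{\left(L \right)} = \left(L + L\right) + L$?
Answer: $4 \sqrt{1211} \approx 139.2$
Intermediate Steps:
$l{\left(L \right)} = 3 L$ ($l{\left(L \right)} = 2 L + L = 3 L$)
$\sqrt{18815 + l{\left(187 \right)}} = \sqrt{18815 + 3 \cdot 187} = \sqrt{18815 + 561} = \sqrt{19376} = 4 \sqrt{1211}$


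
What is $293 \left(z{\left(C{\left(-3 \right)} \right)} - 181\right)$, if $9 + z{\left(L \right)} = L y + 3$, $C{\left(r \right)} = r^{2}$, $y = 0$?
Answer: $-54791$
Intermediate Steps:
$z{\left(L \right)} = -6$ ($z{\left(L \right)} = -9 + \left(L 0 + 3\right) = -9 + \left(0 + 3\right) = -9 + 3 = -6$)
$293 \left(z{\left(C{\left(-3 \right)} \right)} - 181\right) = 293 \left(-6 - 181\right) = 293 \left(-187\right) = -54791$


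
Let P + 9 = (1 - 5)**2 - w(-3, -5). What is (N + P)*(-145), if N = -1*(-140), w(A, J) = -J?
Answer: -20590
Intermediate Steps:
P = 2 (P = -9 + ((1 - 5)**2 - (-1)*(-5)) = -9 + ((-4)**2 - 1*5) = -9 + (16 - 5) = -9 + 11 = 2)
N = 140
(N + P)*(-145) = (140 + 2)*(-145) = 142*(-145) = -20590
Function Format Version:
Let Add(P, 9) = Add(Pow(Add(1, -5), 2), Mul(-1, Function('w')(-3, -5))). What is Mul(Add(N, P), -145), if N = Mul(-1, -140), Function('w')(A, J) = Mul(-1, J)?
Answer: -20590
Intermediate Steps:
P = 2 (P = Add(-9, Add(Pow(Add(1, -5), 2), Mul(-1, Mul(-1, -5)))) = Add(-9, Add(Pow(-4, 2), Mul(-1, 5))) = Add(-9, Add(16, -5)) = Add(-9, 11) = 2)
N = 140
Mul(Add(N, P), -145) = Mul(Add(140, 2), -145) = Mul(142, -145) = -20590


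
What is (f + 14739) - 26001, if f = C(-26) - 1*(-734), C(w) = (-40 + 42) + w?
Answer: -10552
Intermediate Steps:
C(w) = 2 + w
f = 710 (f = (2 - 26) - 1*(-734) = -24 + 734 = 710)
(f + 14739) - 26001 = (710 + 14739) - 26001 = 15449 - 26001 = -10552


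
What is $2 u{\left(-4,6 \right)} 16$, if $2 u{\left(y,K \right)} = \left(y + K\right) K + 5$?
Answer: $272$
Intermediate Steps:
$u{\left(y,K \right)} = \frac{5}{2} + \frac{K \left(K + y\right)}{2}$ ($u{\left(y,K \right)} = \frac{\left(y + K\right) K + 5}{2} = \frac{\left(K + y\right) K + 5}{2} = \frac{K \left(K + y\right) + 5}{2} = \frac{5 + K \left(K + y\right)}{2} = \frac{5}{2} + \frac{K \left(K + y\right)}{2}$)
$2 u{\left(-4,6 \right)} 16 = 2 \left(\frac{5}{2} + \frac{6^{2}}{2} + \frac{1}{2} \cdot 6 \left(-4\right)\right) 16 = 2 \left(\frac{5}{2} + \frac{1}{2} \cdot 36 - 12\right) 16 = 2 \left(\frac{5}{2} + 18 - 12\right) 16 = 2 \cdot \frac{17}{2} \cdot 16 = 17 \cdot 16 = 272$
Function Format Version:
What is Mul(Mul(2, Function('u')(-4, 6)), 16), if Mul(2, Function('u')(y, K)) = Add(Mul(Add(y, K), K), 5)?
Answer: 272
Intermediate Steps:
Function('u')(y, K) = Add(Rational(5, 2), Mul(Rational(1, 2), K, Add(K, y))) (Function('u')(y, K) = Mul(Rational(1, 2), Add(Mul(Add(y, K), K), 5)) = Mul(Rational(1, 2), Add(Mul(Add(K, y), K), 5)) = Mul(Rational(1, 2), Add(Mul(K, Add(K, y)), 5)) = Mul(Rational(1, 2), Add(5, Mul(K, Add(K, y)))) = Add(Rational(5, 2), Mul(Rational(1, 2), K, Add(K, y))))
Mul(Mul(2, Function('u')(-4, 6)), 16) = Mul(Mul(2, Add(Rational(5, 2), Mul(Rational(1, 2), Pow(6, 2)), Mul(Rational(1, 2), 6, -4))), 16) = Mul(Mul(2, Add(Rational(5, 2), Mul(Rational(1, 2), 36), -12)), 16) = Mul(Mul(2, Add(Rational(5, 2), 18, -12)), 16) = Mul(Mul(2, Rational(17, 2)), 16) = Mul(17, 16) = 272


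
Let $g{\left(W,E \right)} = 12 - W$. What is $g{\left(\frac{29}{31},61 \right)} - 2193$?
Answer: $- \frac{67640}{31} \approx -2181.9$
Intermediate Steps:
$g{\left(\frac{29}{31},61 \right)} - 2193 = \left(12 - \frac{29}{31}\right) - 2193 = \frac{343}{31} - 2193 = - \frac{67640}{31}$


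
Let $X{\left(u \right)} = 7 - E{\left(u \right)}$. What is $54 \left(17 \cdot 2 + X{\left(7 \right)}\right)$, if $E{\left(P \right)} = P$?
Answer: $1836$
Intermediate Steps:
$X{\left(u \right)} = 7 - u$
$54 \left(17 \cdot 2 + X{\left(7 \right)}\right) = 54 \left(17 \cdot 2 + \left(7 - 7\right)\right) = 54 \left(34 + \left(7 - 7\right)\right) = 54 \left(34 + 0\right) = 54 \cdot 34 = 1836$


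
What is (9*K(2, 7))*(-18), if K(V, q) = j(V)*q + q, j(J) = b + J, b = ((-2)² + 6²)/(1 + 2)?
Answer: -18522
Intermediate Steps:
b = 40/3 (b = (4 + 36)/3 = 40*(⅓) = 40/3 ≈ 13.333)
j(J) = 40/3 + J
K(V, q) = q + q*(40/3 + V) (K(V, q) = (40/3 + V)*q + q = q*(40/3 + V) + q = q + q*(40/3 + V))
(9*K(2, 7))*(-18) = (9*((⅓)*7*(43 + 3*2)))*(-18) = (9*((⅓)*7*(43 + 6)))*(-18) = (9*((⅓)*7*49))*(-18) = (9*(343/3))*(-18) = 1029*(-18) = -18522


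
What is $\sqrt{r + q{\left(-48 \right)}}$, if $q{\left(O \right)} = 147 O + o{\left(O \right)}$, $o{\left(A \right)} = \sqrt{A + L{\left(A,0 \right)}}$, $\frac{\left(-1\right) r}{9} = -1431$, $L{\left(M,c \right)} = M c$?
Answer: $\sqrt{5823 + 4 i \sqrt{3}} \approx 76.309 + 0.0454 i$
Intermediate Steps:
$r = 12879$ ($r = \left(-9\right) \left(-1431\right) = 12879$)
$o{\left(A \right)} = \sqrt{A}$ ($o{\left(A \right)} = \sqrt{A + A 0} = \sqrt{A + 0} = \sqrt{A}$)
$q{\left(O \right)} = \sqrt{O} + 147 O$ ($q{\left(O \right)} = 147 O + \sqrt{O} = \sqrt{O} + 147 O$)
$\sqrt{r + q{\left(-48 \right)}} = \sqrt{12879 + \left(\sqrt{-48} + 147 \left(-48\right)\right)} = \sqrt{12879 - \left(7056 - 4 i \sqrt{3}\right)} = \sqrt{5823 + 4 i \sqrt{3}}$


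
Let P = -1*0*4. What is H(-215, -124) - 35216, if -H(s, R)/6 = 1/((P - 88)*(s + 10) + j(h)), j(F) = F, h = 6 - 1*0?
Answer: -317753971/9023 ≈ -35216.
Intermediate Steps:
P = 0 (P = 0*4 = 0)
h = 6 (h = 6 + 0 = 6)
H(s, R) = -6/(-874 - 88*s) (H(s, R) = -6/((0 - 88)*(s + 10) + 6) = -6/(-88*(10 + s) + 6) = -6/((-880 - 88*s) + 6) = -6/(-874 - 88*s))
H(-215, -124) - 35216 = 3/(437 + 44*(-215)) - 35216 = 3/(437 - 9460) - 35216 = 3/(-9023) - 35216 = 3*(-1/9023) - 35216 = -3/9023 - 35216 = -317753971/9023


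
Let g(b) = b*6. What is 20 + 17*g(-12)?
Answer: -1204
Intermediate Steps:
g(b) = 6*b
20 + 17*g(-12) = 20 + 17*(6*(-12)) = 20 + 17*(-72) = 20 - 1224 = -1204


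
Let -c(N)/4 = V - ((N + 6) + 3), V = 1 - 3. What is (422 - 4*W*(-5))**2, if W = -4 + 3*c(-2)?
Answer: 6260004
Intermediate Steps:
V = -2
c(N) = 44 + 4*N (c(N) = -4*(-2 - ((N + 6) + 3)) = -4*(-2 - ((6 + N) + 3)) = -4*(-2 - (9 + N)) = -4*(-2 + (-9 - N)) = -4*(-11 - N) = 44 + 4*N)
W = 104 (W = -4 + 3*(44 + 4*(-2)) = -4 + 3*(44 - 8) = -4 + 3*36 = -4 + 108 = 104)
(422 - 4*W*(-5))**2 = (422 - 4*104*(-5))**2 = (422 - 416*(-5))**2 = (422 + 2080)**2 = 2502**2 = 6260004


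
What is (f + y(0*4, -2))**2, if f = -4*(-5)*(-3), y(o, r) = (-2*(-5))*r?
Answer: 6400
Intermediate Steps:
y(o, r) = 10*r
f = -60 (f = 20*(-3) = -60)
(f + y(0*4, -2))**2 = (-60 + 10*(-2))**2 = (-60 - 20)**2 = (-80)**2 = 6400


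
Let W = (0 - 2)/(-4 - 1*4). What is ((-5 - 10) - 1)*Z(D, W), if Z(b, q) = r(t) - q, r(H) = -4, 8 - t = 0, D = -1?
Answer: 68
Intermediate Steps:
t = 8 (t = 8 - 1*0 = 8 + 0 = 8)
W = 1/4 (W = -2/(-4 - 4) = -2/(-8) = -2*(-1/8) = 1/4 ≈ 0.25000)
Z(b, q) = -4 - q
((-5 - 10) - 1)*Z(D, W) = ((-5 - 10) - 1)*(-4 - 1*1/4) = (-15 - 1)*(-4 - 1/4) = -16*(-17/4) = 68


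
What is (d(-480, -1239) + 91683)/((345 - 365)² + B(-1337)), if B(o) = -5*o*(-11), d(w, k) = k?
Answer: -90444/73135 ≈ -1.2367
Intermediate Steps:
B(o) = 55*o
(d(-480, -1239) + 91683)/((345 - 365)² + B(-1337)) = (-1239 + 91683)/((345 - 365)² + 55*(-1337)) = 90444/((-20)² - 73535) = 90444/(400 - 73535) = 90444/(-73135) = 90444*(-1/73135) = -90444/73135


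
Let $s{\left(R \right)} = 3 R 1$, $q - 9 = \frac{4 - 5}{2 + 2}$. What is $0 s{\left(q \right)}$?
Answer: $0$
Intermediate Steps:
$q = \frac{35}{4}$ ($q = 9 + \frac{4 - 5}{2 + 2} = 9 - \frac{1}{4} = \frac{35}{4} \approx 8.75$)
$s{\left(R \right)} = 3 R$
$0 s{\left(q \right)} = 0 \cdot 3 \cdot \frac{35}{4} = 0 \cdot \frac{105}{4} = 0$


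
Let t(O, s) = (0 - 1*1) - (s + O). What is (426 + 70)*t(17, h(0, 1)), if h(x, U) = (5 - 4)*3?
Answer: -10416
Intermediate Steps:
h(x, U) = 3 (h(x, U) = 1*3 = 3)
t(O, s) = -1 - O - s (t(O, s) = (0 - 1) - (O + s) = -1 + (-O - s) = -1 - O - s)
(426 + 70)*t(17, h(0, 1)) = (426 + 70)*(-1 - 1*17 - 1*3) = 496*(-1 - 17 - 3) = 496*(-21) = -10416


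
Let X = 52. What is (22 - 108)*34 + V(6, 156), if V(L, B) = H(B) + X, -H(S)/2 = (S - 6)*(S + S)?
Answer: -96472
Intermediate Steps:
H(S) = -4*S*(-6 + S) (H(S) = -2*(S - 6)*(S + S) = -2*(-6 + S)*2*S = -4*S*(-6 + S))
V(L, B) = 52 + 4*B*(6 - B) (V(L, B) = 4*B*(6 - B) + 52 = 52 + 4*B*(6 - B))
(22 - 108)*34 + V(6, 156) = (22 - 108)*34 + (52 - 4*156*(-6 + 156)) = -86*34 + (52 - 4*156*150) = -2924 + (52 - 93600) = -2924 - 93548 = -96472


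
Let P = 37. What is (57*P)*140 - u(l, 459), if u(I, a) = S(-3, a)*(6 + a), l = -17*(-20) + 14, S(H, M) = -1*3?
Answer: 296655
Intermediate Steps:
S(H, M) = -3
l = 354 (l = 340 + 14 = 354)
u(I, a) = -18 - 3*a (u(I, a) = -3*(6 + a) = -18 - 3*a)
(57*P)*140 - u(l, 459) = (57*37)*140 - (-18 - 3*459) = 2109*140 - (-18 - 1377) = 295260 - 1*(-1395) = 295260 + 1395 = 296655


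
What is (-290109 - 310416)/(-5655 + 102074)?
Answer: -600525/96419 ≈ -6.2283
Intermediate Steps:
(-290109 - 310416)/(-5655 + 102074) = -600525/96419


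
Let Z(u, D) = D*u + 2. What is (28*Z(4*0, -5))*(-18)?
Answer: -1008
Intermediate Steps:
Z(u, D) = 2 + D*u
(28*Z(4*0, -5))*(-18) = (28*(2 - 20*0))*(-18) = (28*(2 - 5*0))*(-18) = (28*(2 + 0))*(-18) = (28*2)*(-18) = 56*(-18) = -1008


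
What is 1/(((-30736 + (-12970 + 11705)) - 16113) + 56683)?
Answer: 1/8569 ≈ 0.00011670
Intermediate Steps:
1/(((-30736 + (-12970 + 11705)) - 16113) + 56683) = 1/(((-30736 - 1265) - 16113) + 56683) = 1/((-32001 - 16113) + 56683) = 1/(-48114 + 56683) = 1/8569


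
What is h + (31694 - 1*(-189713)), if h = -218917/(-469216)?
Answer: 103887925829/469216 ≈ 2.2141e+5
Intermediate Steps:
h = 218917/469216 (h = -218917*(-1/469216) = 218917/469216 ≈ 0.46656)
h + (31694 - 1*(-189713)) = 218917/469216 + (31694 - 1*(-189713)) = 218917/469216 + (31694 + 189713) = 218917/469216 + 221407 = 103887925829/469216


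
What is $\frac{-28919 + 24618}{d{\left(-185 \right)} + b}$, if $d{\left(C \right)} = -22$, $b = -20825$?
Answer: $\frac{4301}{20847} \approx 0.20631$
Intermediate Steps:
$\frac{-28919 + 24618}{d{\left(-185 \right)} + b} = \frac{-28919 + 24618}{-22 - 20825} = - \frac{4301}{-20847} = \left(-4301\right) \left(- \frac{1}{20847}\right) = \frac{4301}{20847}$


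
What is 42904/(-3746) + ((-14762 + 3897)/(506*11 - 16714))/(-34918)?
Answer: -8350551664673/729094963272 ≈ -11.453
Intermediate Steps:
42904/(-3746) + ((-14762 + 3897)/(506*11 - 16714))/(-34918) = 42904*(-1/3746) - 10865/(5566 - 16714)*(-1/34918) = -21452/1873 - 10865/(-11148)*(-1/34918) = -21452/1873 - 10865*(-1/11148)*(-1/34918) = -21452/1873 + (10865/11148)*(-1/34918) = -21452/1873 - 10865/389265864 = -8350551664673/729094963272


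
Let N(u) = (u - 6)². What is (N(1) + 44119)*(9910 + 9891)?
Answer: 874095344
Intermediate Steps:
N(u) = (-6 + u)²
(N(1) + 44119)*(9910 + 9891) = ((-6 + 1)² + 44119)*(9910 + 9891) = ((-5)² + 44119)*19801 = (25 + 44119)*19801 = 44144*19801 = 874095344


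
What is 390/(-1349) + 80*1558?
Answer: 168138970/1349 ≈ 1.2464e+5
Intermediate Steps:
390/(-1349) + 80*1558 = 390*(-1/1349) + 124640 = -390/1349 + 124640 = 168138970/1349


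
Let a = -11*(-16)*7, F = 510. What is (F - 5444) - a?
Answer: -6166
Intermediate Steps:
a = 1232 (a = 176*7 = 1232)
(F - 5444) - a = (510 - 5444) - 1*1232 = -4934 - 1232 = -6166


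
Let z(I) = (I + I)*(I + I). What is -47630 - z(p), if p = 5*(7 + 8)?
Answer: -70130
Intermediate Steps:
p = 75 (p = 5*15 = 75)
z(I) = 4*I² (z(I) = (2*I)*(2*I) = 4*I²)
-47630 - z(p) = -47630 - 4*75² = -47630 - 4*5625 = -47630 - 1*22500 = -47630 - 22500 = -70130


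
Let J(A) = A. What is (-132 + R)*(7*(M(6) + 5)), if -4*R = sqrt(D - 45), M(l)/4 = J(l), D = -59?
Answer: -26796 - 203*I*sqrt(26)/2 ≈ -26796.0 - 517.55*I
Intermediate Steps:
M(l) = 4*l
R = -I*sqrt(26)/2 (R = -sqrt(-59 - 45)/4 = -I*sqrt(26)/2 ≈ -2.5495*I)
(-132 + R)*(7*(M(6) + 5)) = (-132 - I*sqrt(26)/2)*(7*(4*6 + 5)) = (-132 - I*sqrt(26)/2)*(7*(24 + 5)) = (-132 - I*sqrt(26)/2)*(7*29) = (-132 - I*sqrt(26)/2)*203 = -26796 - 203*I*sqrt(26)/2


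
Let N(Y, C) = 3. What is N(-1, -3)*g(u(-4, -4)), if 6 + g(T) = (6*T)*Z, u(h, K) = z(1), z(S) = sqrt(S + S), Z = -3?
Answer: -18 - 54*sqrt(2) ≈ -94.368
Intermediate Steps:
z(S) = sqrt(2)*sqrt(S) (z(S) = sqrt(2*S) = sqrt(2)*sqrt(S))
u(h, K) = sqrt(2) (u(h, K) = sqrt(2)*sqrt(1) = sqrt(2)*1 = sqrt(2))
g(T) = -6 - 18*T (g(T) = -6 + (6*T)*(-3) = -6 - 18*T)
N(-1, -3)*g(u(-4, -4)) = 3*(-6 - 18*sqrt(2)) = -18 - 54*sqrt(2)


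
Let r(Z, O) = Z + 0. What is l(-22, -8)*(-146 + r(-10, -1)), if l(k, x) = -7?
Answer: 1092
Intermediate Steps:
r(Z, O) = Z
l(-22, -8)*(-146 + r(-10, -1)) = -7*(-146 - 10) = -7*(-156) = 1092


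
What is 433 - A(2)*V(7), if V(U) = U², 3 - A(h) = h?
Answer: 384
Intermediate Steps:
A(h) = 3 - h
433 - A(2)*V(7) = 433 - (3 - 1*2)*7² = 433 - (3 - 2)*49 = 433 - 49 = 384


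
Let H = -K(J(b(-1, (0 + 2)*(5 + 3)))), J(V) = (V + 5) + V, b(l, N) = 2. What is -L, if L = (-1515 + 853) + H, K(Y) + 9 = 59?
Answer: 712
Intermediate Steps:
J(V) = 5 + 2*V (J(V) = (5 + V) + V = 5 + 2*V)
K(Y) = 50 (K(Y) = -9 + 59 = 50)
H = -50 (H = -1*50 = -50)
L = -712 (L = (-1515 + 853) - 50 = -662 - 50 = -712)
-L = -1*(-712) = 712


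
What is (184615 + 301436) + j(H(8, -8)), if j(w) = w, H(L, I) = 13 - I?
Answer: 486072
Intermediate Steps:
(184615 + 301436) + j(H(8, -8)) = (184615 + 301436) + (13 - 1*(-8)) = 486051 + (13 + 8) = 486051 + 21 = 486072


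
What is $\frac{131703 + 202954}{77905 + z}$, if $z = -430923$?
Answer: $- \frac{334657}{353018} \approx -0.94799$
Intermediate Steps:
$\frac{131703 + 202954}{77905 + z} = \frac{131703 + 202954}{77905 - 430923} = \frac{334657}{-353018} = 334657 \left(- \frac{1}{353018}\right) = - \frac{334657}{353018}$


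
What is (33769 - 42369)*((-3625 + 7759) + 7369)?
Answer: -98925800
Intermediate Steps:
(33769 - 42369)*((-3625 + 7759) + 7369) = -8600*(4134 + 7369) = -8600*11503 = -98925800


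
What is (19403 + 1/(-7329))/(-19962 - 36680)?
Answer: -71102293/207564609 ≈ -0.34256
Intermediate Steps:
(19403 + 1/(-7329))/(-19962 - 36680) = (19403 - 1/7329)/(-56642) = (142204586/7329)*(-1/56642) = -71102293/207564609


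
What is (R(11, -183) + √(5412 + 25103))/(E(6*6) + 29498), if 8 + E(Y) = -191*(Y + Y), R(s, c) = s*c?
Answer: -11/86 + √30515/15738 ≈ -0.11681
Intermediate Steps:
R(s, c) = c*s
E(Y) = -8 - 382*Y (E(Y) = -8 - 191*(Y + Y) = -8 - 382*Y)
(R(11, -183) + √(5412 + 25103))/(E(6*6) + 29498) = (-183*11 + √(5412 + 25103))/((-8 - 2292*6) + 29498) = (-2013 + √30515)/((-8 - 382*36) + 29498) = (-2013 + √30515)/((-8 - 13752) + 29498) = (-2013 + √30515)/(-13760 + 29498) = (-2013 + √30515)/15738 = (-2013 + √30515)*(1/15738) = -11/86 + √30515/15738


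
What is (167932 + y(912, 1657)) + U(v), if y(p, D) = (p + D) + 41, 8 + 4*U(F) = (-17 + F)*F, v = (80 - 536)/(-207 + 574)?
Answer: 22970625290/134689 ≈ 1.7055e+5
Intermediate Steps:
v = -456/367 ≈ -1.2425
U(F) = -2 + F*(-17 + F)/4 (U(F) = -2 + ((-17 + F)*F)/4 = -2 + (F*(-17 + F))/4 = -2 + F*(-17 + F)/4)
y(p, D) = 41 + D + p (y(p, D) = (D + p) + 41 = 41 + D + p)
(167932 + y(912, 1657)) + U(v) = (167932 + (41 + 1657 + 912)) + (-2 - 17/4*(-456/367) + (-456/367)**2/4) = (167932 + 2610) + (-2 + 1938/367 + (1/4)*(207936/134689)) = 170542 + (-2 + 1938/367 + 51984/134689) = 170542 + 493852/134689 = 22970625290/134689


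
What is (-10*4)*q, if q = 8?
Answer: -320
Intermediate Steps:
(-10*4)*q = -10*4*8 = -40*8 = -320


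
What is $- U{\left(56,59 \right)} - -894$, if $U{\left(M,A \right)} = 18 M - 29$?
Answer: $-85$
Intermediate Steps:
$U{\left(M,A \right)} = -29 + 18 M$
$- U{\left(56,59 \right)} - -894 = - (-29 + 18 \cdot 56) - -894 = - (-29 + 1008) + 894 = \left(-1\right) 979 + 894 = -979 + 894 = -85$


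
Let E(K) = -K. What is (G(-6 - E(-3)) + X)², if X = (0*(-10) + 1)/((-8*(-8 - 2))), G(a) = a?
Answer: 516961/6400 ≈ 80.775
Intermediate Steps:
X = 1/80 (X = (0 + 1)/((-8*(-10))) = 1/80 ≈ 0.012500)
(G(-6 - E(-3)) + X)² = ((-6 - (-1)*(-3)) + 1/80)² = ((-6 - 1*3) + 1/80)² = ((-6 - 3) + 1/80)² = (-9 + 1/80)² = (-719/80)² = 516961/6400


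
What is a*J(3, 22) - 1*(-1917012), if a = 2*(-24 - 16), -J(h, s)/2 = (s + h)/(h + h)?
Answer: 5753036/3 ≈ 1.9177e+6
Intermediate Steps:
J(h, s) = -(h + s)/h (J(h, s) = -2*(s + h)/(h + h) = -2*(h + s)/(2*h) = -2*(h + s)*1/(2*h) = -(h + s)/h)
a = -80 (a = 2*(-40) = -80)
a*J(3, 22) - 1*(-1917012) = -80*(-1*3 - 1*22)/3 - 1*(-1917012) = -80*(-3 - 22)/3 + 1917012 = -80*(-25)/3 + 1917012 = -80*(-25/3) + 1917012 = 2000/3 + 1917012 = 5753036/3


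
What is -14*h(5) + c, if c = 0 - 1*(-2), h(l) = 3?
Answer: -40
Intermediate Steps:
c = 2 (c = 0 + 2 = 2)
-14*h(5) + c = -14*3 + 2 = -42 + 2 = -40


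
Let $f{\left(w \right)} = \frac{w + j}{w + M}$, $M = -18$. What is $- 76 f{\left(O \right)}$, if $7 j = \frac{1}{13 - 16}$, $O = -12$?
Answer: $- \frac{9614}{315} \approx -30.521$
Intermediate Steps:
$j = - \frac{1}{21}$ ($j = \frac{1}{7 \left(13 - 16\right)} = \frac{1}{7 \left(-3\right)} = \frac{1}{7} \left(- \frac{1}{3}\right) = - \frac{1}{21} \approx -0.047619$)
$f{\left(w \right)} = \frac{- \frac{1}{21} + w}{-18 + w}$ ($f{\left(w \right)} = \frac{w - \frac{1}{21}}{w - 18} = \frac{- \frac{1}{21} + w}{-18 + w}$)
$- 76 f{\left(O \right)} = - 76 \frac{- \frac{1}{21} - 12}{-18 - 12} = - 76 \frac{1}{-30} \left(- \frac{253}{21}\right) = - 76 \left(\left(- \frac{1}{30}\right) \left(- \frac{253}{21}\right)\right) = \left(-76\right) \frac{253}{630} = - \frac{9614}{315}$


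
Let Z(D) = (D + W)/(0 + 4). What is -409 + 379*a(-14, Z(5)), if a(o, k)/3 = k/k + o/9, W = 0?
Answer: -3122/3 ≈ -1040.7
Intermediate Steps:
Z(D) = D/4 (Z(D) = (D + 0)/(0 + 4) = D/4)
a(o, k) = 3 + o/3 (a(o, k) = 3*(k/k + o/9) = 3*(1 + o*(1/9)) = 3*(1 + o/9) = 3 + o/3)
-409 + 379*a(-14, Z(5)) = -409 + 379*(3 + (1/3)*(-14)) = -409 + 379*(3 - 14/3) = -409 + 379*(-5/3) = -409 - 1895/3 = -3122/3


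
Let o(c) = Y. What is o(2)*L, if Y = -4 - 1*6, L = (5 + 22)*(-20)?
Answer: 5400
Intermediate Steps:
L = -540 (L = 27*(-20) = -540)
Y = -10 (Y = -4 - 6 = -10)
o(c) = -10
o(2)*L = -10*(-540) = 5400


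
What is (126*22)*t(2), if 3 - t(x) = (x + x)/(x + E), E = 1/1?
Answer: 4620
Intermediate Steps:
E = 1
t(x) = 3 - 2*x/(1 + x) (t(x) = 3 - (x + x)/(x + 1) = 3 - 2*x/(1 + x))
(126*22)*t(2) = (126*22)*((3 + 2)/(1 + 2)) = 2772*(5/3) = 4620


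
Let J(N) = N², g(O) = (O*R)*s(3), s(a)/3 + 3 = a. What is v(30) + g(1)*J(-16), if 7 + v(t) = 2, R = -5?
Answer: -5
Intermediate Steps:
s(a) = -9 + 3*a
v(t) = -5 (v(t) = -7 + 2 = -5)
g(O) = 0 (g(O) = (O*(-5))*(-9 + 3*3) = (-5*O)*(-9 + 9) = -5*O*0 = 0)
v(30) + g(1)*J(-16) = -5 + 0*(-16)² = -5 + 0*256 = -5 + 0 = -5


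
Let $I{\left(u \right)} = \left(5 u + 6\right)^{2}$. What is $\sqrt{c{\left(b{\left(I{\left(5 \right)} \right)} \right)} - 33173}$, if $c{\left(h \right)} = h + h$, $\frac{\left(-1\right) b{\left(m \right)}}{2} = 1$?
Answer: $i \sqrt{33177} \approx 182.15 i$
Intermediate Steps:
$I{\left(u \right)} = \left(6 + 5 u\right)^{2}$
$b{\left(m \right)} = -2$ ($b{\left(m \right)} = \left(-2\right) 1 = -2$)
$c{\left(h \right)} = 2 h$
$\sqrt{c{\left(b{\left(I{\left(5 \right)} \right)} \right)} - 33173} = \sqrt{2 \left(-2\right) - 33173} = \sqrt{-4 - 33173} = \sqrt{-33177} = i \sqrt{33177}$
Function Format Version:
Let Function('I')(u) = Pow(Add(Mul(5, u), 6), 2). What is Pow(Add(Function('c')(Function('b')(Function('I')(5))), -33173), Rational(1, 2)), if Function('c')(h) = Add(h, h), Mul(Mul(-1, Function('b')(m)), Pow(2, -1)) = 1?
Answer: Mul(I, Pow(33177, Rational(1, 2))) ≈ Mul(182.15, I)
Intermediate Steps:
Function('I')(u) = Pow(Add(6, Mul(5, u)), 2)
Function('b')(m) = -2 (Function('b')(m) = Mul(-2, 1) = -2)
Function('c')(h) = Mul(2, h)
Pow(Add(Function('c')(Function('b')(Function('I')(5))), -33173), Rational(1, 2)) = Pow(Add(Mul(2, -2), -33173), Rational(1, 2)) = Pow(Add(-4, -33173), Rational(1, 2)) = Pow(-33177, Rational(1, 2)) = Mul(I, Pow(33177, Rational(1, 2)))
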